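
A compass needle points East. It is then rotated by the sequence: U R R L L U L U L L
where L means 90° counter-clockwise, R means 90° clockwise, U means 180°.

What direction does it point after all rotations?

Start: East
  U (U-turn (180°)) -> West
  R (right (90° clockwise)) -> North
  R (right (90° clockwise)) -> East
  L (left (90° counter-clockwise)) -> North
  L (left (90° counter-clockwise)) -> West
  U (U-turn (180°)) -> East
  L (left (90° counter-clockwise)) -> North
  U (U-turn (180°)) -> South
  L (left (90° counter-clockwise)) -> East
  L (left (90° counter-clockwise)) -> North
Final: North

Answer: Final heading: North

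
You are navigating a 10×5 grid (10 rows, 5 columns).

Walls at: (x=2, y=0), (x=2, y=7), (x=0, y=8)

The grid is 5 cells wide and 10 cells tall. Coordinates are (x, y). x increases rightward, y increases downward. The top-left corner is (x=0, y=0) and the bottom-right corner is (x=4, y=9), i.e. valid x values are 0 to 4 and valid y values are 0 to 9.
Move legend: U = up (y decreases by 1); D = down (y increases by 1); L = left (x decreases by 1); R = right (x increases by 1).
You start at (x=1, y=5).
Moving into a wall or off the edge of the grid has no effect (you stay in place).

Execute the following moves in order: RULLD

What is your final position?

Answer: Final position: (x=0, y=5)

Derivation:
Start: (x=1, y=5)
  R (right): (x=1, y=5) -> (x=2, y=5)
  U (up): (x=2, y=5) -> (x=2, y=4)
  L (left): (x=2, y=4) -> (x=1, y=4)
  L (left): (x=1, y=4) -> (x=0, y=4)
  D (down): (x=0, y=4) -> (x=0, y=5)
Final: (x=0, y=5)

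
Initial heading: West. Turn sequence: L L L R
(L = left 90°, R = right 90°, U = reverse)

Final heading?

Start: West
  L (left (90° counter-clockwise)) -> South
  L (left (90° counter-clockwise)) -> East
  L (left (90° counter-clockwise)) -> North
  R (right (90° clockwise)) -> East
Final: East

Answer: Final heading: East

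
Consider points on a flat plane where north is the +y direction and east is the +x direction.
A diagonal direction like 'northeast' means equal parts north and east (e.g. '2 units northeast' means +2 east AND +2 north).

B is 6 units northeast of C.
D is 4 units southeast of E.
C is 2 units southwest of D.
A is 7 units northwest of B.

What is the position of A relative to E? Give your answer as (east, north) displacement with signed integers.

Place E at the origin (east=0, north=0).
  D is 4 units southeast of E: delta (east=+4, north=-4); D at (east=4, north=-4).
  C is 2 units southwest of D: delta (east=-2, north=-2); C at (east=2, north=-6).
  B is 6 units northeast of C: delta (east=+6, north=+6); B at (east=8, north=0).
  A is 7 units northwest of B: delta (east=-7, north=+7); A at (east=1, north=7).
Therefore A relative to E: (east=1, north=7).

Answer: A is at (east=1, north=7) relative to E.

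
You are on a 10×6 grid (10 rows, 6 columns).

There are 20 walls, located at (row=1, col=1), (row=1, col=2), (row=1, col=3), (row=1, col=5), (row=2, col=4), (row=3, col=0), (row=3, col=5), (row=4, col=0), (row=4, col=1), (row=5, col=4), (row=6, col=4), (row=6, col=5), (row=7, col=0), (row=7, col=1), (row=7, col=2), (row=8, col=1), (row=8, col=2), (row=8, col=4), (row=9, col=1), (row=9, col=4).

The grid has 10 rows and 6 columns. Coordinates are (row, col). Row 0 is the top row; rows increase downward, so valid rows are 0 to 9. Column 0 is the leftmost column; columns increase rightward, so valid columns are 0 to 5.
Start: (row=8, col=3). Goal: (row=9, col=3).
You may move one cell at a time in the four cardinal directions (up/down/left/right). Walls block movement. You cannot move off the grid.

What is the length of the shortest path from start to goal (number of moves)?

Answer: Shortest path length: 1

Derivation:
BFS from (row=8, col=3) until reaching (row=9, col=3):
  Distance 0: (row=8, col=3)
  Distance 1: (row=7, col=3), (row=9, col=3)  <- goal reached here
One shortest path (1 moves): (row=8, col=3) -> (row=9, col=3)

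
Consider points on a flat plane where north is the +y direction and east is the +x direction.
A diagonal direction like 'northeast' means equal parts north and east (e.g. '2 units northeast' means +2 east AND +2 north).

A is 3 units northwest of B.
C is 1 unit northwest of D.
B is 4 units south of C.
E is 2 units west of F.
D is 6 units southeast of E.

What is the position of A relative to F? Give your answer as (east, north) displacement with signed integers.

Place F at the origin (east=0, north=0).
  E is 2 units west of F: delta (east=-2, north=+0); E at (east=-2, north=0).
  D is 6 units southeast of E: delta (east=+6, north=-6); D at (east=4, north=-6).
  C is 1 unit northwest of D: delta (east=-1, north=+1); C at (east=3, north=-5).
  B is 4 units south of C: delta (east=+0, north=-4); B at (east=3, north=-9).
  A is 3 units northwest of B: delta (east=-3, north=+3); A at (east=0, north=-6).
Therefore A relative to F: (east=0, north=-6).

Answer: A is at (east=0, north=-6) relative to F.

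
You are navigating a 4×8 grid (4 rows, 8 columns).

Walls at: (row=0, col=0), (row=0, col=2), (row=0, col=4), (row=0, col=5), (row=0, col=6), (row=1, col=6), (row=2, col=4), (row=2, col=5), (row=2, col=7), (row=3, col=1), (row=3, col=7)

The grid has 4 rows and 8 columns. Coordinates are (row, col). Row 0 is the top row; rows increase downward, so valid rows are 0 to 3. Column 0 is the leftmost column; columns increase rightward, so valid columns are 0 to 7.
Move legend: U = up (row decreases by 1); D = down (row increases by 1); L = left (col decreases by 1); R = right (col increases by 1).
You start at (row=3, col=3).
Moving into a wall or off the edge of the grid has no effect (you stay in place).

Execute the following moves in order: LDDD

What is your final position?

Start: (row=3, col=3)
  L (left): (row=3, col=3) -> (row=3, col=2)
  [×3]D (down): blocked, stay at (row=3, col=2)
Final: (row=3, col=2)

Answer: Final position: (row=3, col=2)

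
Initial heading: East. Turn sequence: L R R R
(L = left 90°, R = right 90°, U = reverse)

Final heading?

Start: East
  L (left (90° counter-clockwise)) -> North
  R (right (90° clockwise)) -> East
  R (right (90° clockwise)) -> South
  R (right (90° clockwise)) -> West
Final: West

Answer: Final heading: West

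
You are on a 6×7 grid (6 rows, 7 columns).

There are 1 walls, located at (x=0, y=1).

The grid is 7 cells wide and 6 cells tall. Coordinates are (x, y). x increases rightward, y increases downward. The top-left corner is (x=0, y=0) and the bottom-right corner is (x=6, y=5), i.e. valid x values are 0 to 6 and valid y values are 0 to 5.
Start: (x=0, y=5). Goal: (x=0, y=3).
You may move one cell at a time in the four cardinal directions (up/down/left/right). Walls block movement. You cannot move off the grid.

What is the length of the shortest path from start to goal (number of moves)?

Answer: Shortest path length: 2

Derivation:
BFS from (x=0, y=5) until reaching (x=0, y=3):
  Distance 0: (x=0, y=5)
  Distance 1: (x=0, y=4), (x=1, y=5)
  Distance 2: (x=0, y=3), (x=1, y=4), (x=2, y=5)  <- goal reached here
One shortest path (2 moves): (x=0, y=5) -> (x=0, y=4) -> (x=0, y=3)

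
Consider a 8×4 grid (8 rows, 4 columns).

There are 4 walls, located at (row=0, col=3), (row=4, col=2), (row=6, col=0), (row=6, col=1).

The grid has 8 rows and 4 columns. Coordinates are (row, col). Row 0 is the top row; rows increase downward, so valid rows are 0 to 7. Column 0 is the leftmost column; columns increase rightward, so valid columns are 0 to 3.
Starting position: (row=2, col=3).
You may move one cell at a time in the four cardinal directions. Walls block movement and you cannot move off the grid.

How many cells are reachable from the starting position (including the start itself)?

Answer: Reachable cells: 28

Derivation:
BFS flood-fill from (row=2, col=3):
  Distance 0: (row=2, col=3)
  Distance 1: (row=1, col=3), (row=2, col=2), (row=3, col=3)
  Distance 2: (row=1, col=2), (row=2, col=1), (row=3, col=2), (row=4, col=3)
  Distance 3: (row=0, col=2), (row=1, col=1), (row=2, col=0), (row=3, col=1), (row=5, col=3)
  Distance 4: (row=0, col=1), (row=1, col=0), (row=3, col=0), (row=4, col=1), (row=5, col=2), (row=6, col=3)
  Distance 5: (row=0, col=0), (row=4, col=0), (row=5, col=1), (row=6, col=2), (row=7, col=3)
  Distance 6: (row=5, col=0), (row=7, col=2)
  Distance 7: (row=7, col=1)
  Distance 8: (row=7, col=0)
Total reachable: 28 (grid has 28 open cells total)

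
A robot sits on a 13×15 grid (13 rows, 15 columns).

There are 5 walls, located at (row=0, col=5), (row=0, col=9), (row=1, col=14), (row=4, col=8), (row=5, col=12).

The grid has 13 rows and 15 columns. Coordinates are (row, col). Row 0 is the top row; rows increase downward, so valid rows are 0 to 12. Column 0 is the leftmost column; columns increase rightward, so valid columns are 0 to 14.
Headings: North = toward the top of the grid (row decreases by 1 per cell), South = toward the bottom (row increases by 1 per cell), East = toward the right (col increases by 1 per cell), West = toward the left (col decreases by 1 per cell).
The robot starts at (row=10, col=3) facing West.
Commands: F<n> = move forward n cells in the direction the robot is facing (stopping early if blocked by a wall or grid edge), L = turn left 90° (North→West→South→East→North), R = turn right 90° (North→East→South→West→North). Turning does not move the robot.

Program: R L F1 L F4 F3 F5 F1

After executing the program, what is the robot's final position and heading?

Start: (row=10, col=3), facing West
  R: turn right, now facing North
  L: turn left, now facing West
  F1: move forward 1, now at (row=10, col=2)
  L: turn left, now facing South
  F4: move forward 2/4 (blocked), now at (row=12, col=2)
  F3: move forward 0/3 (blocked), now at (row=12, col=2)
  F5: move forward 0/5 (blocked), now at (row=12, col=2)
  F1: move forward 0/1 (blocked), now at (row=12, col=2)
Final: (row=12, col=2), facing South

Answer: Final position: (row=12, col=2), facing South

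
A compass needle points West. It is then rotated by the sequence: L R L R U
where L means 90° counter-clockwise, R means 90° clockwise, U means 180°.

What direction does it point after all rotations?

Start: West
  L (left (90° counter-clockwise)) -> South
  R (right (90° clockwise)) -> West
  L (left (90° counter-clockwise)) -> South
  R (right (90° clockwise)) -> West
  U (U-turn (180°)) -> East
Final: East

Answer: Final heading: East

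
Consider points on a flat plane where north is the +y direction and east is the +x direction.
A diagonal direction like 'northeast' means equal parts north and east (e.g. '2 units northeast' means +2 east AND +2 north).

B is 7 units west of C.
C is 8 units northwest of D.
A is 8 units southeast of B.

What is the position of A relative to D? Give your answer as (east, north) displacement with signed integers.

Answer: A is at (east=-7, north=0) relative to D.

Derivation:
Place D at the origin (east=0, north=0).
  C is 8 units northwest of D: delta (east=-8, north=+8); C at (east=-8, north=8).
  B is 7 units west of C: delta (east=-7, north=+0); B at (east=-15, north=8).
  A is 8 units southeast of B: delta (east=+8, north=-8); A at (east=-7, north=0).
Therefore A relative to D: (east=-7, north=0).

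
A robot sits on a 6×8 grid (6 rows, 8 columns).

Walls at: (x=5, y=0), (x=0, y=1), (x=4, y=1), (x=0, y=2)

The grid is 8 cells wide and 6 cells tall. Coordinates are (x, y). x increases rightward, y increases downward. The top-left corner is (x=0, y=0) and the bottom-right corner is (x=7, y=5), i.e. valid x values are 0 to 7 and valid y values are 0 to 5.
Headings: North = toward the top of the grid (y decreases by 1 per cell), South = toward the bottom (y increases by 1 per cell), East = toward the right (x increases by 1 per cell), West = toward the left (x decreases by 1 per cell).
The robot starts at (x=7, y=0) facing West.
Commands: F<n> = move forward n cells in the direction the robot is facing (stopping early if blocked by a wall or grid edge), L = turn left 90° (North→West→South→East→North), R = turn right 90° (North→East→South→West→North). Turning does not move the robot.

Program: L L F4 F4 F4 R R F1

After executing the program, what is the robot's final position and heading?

Start: (x=7, y=0), facing West
  L: turn left, now facing South
  L: turn left, now facing East
  [×3]F4: move forward 0/4 (blocked), now at (x=7, y=0)
  R: turn right, now facing South
  R: turn right, now facing West
  F1: move forward 1, now at (x=6, y=0)
Final: (x=6, y=0), facing West

Answer: Final position: (x=6, y=0), facing West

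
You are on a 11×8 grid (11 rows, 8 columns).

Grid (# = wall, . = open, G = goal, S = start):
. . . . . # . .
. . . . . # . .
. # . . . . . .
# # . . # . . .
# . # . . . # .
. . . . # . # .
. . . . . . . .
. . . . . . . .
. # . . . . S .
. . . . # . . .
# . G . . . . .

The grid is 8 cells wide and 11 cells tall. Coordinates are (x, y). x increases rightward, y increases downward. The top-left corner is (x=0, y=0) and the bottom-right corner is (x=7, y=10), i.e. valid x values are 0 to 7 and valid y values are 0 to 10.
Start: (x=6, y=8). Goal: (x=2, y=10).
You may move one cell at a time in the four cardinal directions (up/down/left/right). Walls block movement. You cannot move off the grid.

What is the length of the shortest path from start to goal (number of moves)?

BFS from (x=6, y=8) until reaching (x=2, y=10):
  Distance 0: (x=6, y=8)
  Distance 1: (x=6, y=7), (x=5, y=8), (x=7, y=8), (x=6, y=9)
  Distance 2: (x=6, y=6), (x=5, y=7), (x=7, y=7), (x=4, y=8), (x=5, y=9), (x=7, y=9), (x=6, y=10)
  Distance 3: (x=5, y=6), (x=7, y=6), (x=4, y=7), (x=3, y=8), (x=5, y=10), (x=7, y=10)
  Distance 4: (x=5, y=5), (x=7, y=5), (x=4, y=6), (x=3, y=7), (x=2, y=8), (x=3, y=9), (x=4, y=10)
  Distance 5: (x=5, y=4), (x=7, y=4), (x=3, y=6), (x=2, y=7), (x=2, y=9), (x=3, y=10)
  Distance 6: (x=5, y=3), (x=7, y=3), (x=4, y=4), (x=3, y=5), (x=2, y=6), (x=1, y=7), (x=1, y=9), (x=2, y=10)  <- goal reached here
One shortest path (6 moves): (x=6, y=8) -> (x=5, y=8) -> (x=4, y=8) -> (x=3, y=8) -> (x=2, y=8) -> (x=2, y=9) -> (x=2, y=10)

Answer: Shortest path length: 6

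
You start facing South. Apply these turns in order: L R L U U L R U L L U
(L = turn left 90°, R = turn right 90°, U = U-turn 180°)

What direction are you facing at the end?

Answer: Final heading: West

Derivation:
Start: South
  L (left (90° counter-clockwise)) -> East
  R (right (90° clockwise)) -> South
  L (left (90° counter-clockwise)) -> East
  U (U-turn (180°)) -> West
  U (U-turn (180°)) -> East
  L (left (90° counter-clockwise)) -> North
  R (right (90° clockwise)) -> East
  U (U-turn (180°)) -> West
  L (left (90° counter-clockwise)) -> South
  L (left (90° counter-clockwise)) -> East
  U (U-turn (180°)) -> West
Final: West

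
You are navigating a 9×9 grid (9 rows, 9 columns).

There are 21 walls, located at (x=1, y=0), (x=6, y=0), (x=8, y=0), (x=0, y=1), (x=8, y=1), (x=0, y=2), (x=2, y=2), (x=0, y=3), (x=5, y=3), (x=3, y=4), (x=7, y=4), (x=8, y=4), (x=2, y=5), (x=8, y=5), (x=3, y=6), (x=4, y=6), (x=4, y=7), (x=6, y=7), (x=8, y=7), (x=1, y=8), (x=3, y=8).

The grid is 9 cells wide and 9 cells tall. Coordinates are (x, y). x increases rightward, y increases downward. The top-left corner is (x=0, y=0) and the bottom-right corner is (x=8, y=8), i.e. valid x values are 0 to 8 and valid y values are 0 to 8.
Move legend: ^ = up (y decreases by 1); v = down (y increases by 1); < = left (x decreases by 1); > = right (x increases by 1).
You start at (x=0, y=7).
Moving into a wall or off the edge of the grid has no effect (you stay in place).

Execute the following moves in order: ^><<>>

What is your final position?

Answer: Final position: (x=2, y=6)

Derivation:
Start: (x=0, y=7)
  ^ (up): (x=0, y=7) -> (x=0, y=6)
  > (right): (x=0, y=6) -> (x=1, y=6)
  < (left): (x=1, y=6) -> (x=0, y=6)
  < (left): blocked, stay at (x=0, y=6)
  > (right): (x=0, y=6) -> (x=1, y=6)
  > (right): (x=1, y=6) -> (x=2, y=6)
Final: (x=2, y=6)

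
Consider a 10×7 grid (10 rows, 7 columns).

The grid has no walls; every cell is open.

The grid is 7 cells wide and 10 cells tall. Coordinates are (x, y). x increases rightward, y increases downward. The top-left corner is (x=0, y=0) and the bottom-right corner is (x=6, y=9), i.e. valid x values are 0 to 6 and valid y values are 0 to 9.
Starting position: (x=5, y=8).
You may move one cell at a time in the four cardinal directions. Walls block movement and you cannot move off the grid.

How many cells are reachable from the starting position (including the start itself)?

Answer: Reachable cells: 70

Derivation:
BFS flood-fill from (x=5, y=8):
  Distance 0: (x=5, y=8)
  Distance 1: (x=5, y=7), (x=4, y=8), (x=6, y=8), (x=5, y=9)
  Distance 2: (x=5, y=6), (x=4, y=7), (x=6, y=7), (x=3, y=8), (x=4, y=9), (x=6, y=9)
  Distance 3: (x=5, y=5), (x=4, y=6), (x=6, y=6), (x=3, y=7), (x=2, y=8), (x=3, y=9)
  Distance 4: (x=5, y=4), (x=4, y=5), (x=6, y=5), (x=3, y=6), (x=2, y=7), (x=1, y=8), (x=2, y=9)
  Distance 5: (x=5, y=3), (x=4, y=4), (x=6, y=4), (x=3, y=5), (x=2, y=6), (x=1, y=7), (x=0, y=8), (x=1, y=9)
  Distance 6: (x=5, y=2), (x=4, y=3), (x=6, y=3), (x=3, y=4), (x=2, y=5), (x=1, y=6), (x=0, y=7), (x=0, y=9)
  Distance 7: (x=5, y=1), (x=4, y=2), (x=6, y=2), (x=3, y=3), (x=2, y=4), (x=1, y=5), (x=0, y=6)
  Distance 8: (x=5, y=0), (x=4, y=1), (x=6, y=1), (x=3, y=2), (x=2, y=3), (x=1, y=4), (x=0, y=5)
  Distance 9: (x=4, y=0), (x=6, y=0), (x=3, y=1), (x=2, y=2), (x=1, y=3), (x=0, y=4)
  Distance 10: (x=3, y=0), (x=2, y=1), (x=1, y=2), (x=0, y=3)
  Distance 11: (x=2, y=0), (x=1, y=1), (x=0, y=2)
  Distance 12: (x=1, y=0), (x=0, y=1)
  Distance 13: (x=0, y=0)
Total reachable: 70 (grid has 70 open cells total)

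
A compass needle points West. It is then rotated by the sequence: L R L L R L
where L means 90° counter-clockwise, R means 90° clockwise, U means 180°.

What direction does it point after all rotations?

Start: West
  L (left (90° counter-clockwise)) -> South
  R (right (90° clockwise)) -> West
  L (left (90° counter-clockwise)) -> South
  L (left (90° counter-clockwise)) -> East
  R (right (90° clockwise)) -> South
  L (left (90° counter-clockwise)) -> East
Final: East

Answer: Final heading: East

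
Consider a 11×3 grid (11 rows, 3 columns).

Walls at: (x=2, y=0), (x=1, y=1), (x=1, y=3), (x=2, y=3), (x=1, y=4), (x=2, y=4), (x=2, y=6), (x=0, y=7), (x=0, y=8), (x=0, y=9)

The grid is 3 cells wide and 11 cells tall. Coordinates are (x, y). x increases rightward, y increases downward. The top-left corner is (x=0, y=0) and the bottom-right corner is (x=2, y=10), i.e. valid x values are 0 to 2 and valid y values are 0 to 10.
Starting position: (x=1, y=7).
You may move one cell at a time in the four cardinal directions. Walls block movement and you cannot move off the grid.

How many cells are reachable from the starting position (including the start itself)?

BFS flood-fill from (x=1, y=7):
  Distance 0: (x=1, y=7)
  Distance 1: (x=1, y=6), (x=2, y=7), (x=1, y=8)
  Distance 2: (x=1, y=5), (x=0, y=6), (x=2, y=8), (x=1, y=9)
  Distance 3: (x=0, y=5), (x=2, y=5), (x=2, y=9), (x=1, y=10)
  Distance 4: (x=0, y=4), (x=0, y=10), (x=2, y=10)
  Distance 5: (x=0, y=3)
  Distance 6: (x=0, y=2)
  Distance 7: (x=0, y=1), (x=1, y=2)
  Distance 8: (x=0, y=0), (x=2, y=2)
  Distance 9: (x=1, y=0), (x=2, y=1)
Total reachable: 23 (grid has 23 open cells total)

Answer: Reachable cells: 23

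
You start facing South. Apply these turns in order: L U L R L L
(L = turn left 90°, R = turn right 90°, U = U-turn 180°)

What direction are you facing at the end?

Start: South
  L (left (90° counter-clockwise)) -> East
  U (U-turn (180°)) -> West
  L (left (90° counter-clockwise)) -> South
  R (right (90° clockwise)) -> West
  L (left (90° counter-clockwise)) -> South
  L (left (90° counter-clockwise)) -> East
Final: East

Answer: Final heading: East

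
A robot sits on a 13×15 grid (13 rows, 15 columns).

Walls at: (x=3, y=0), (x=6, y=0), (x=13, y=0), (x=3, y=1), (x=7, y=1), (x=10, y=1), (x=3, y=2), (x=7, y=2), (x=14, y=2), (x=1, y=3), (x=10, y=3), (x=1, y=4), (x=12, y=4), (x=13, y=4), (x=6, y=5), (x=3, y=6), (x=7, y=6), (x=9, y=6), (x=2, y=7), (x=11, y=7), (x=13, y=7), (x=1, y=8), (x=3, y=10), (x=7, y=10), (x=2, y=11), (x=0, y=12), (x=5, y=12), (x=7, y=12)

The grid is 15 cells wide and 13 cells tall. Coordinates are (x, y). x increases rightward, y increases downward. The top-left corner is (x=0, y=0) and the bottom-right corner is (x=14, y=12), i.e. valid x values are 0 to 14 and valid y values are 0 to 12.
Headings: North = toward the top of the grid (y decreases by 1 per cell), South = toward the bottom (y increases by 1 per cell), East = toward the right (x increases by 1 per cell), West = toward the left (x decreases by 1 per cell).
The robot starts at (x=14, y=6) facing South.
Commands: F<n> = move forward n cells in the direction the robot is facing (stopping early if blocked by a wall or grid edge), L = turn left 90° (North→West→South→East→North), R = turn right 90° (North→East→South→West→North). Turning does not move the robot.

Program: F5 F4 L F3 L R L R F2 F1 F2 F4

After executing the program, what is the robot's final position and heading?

Answer: Final position: (x=14, y=12), facing East

Derivation:
Start: (x=14, y=6), facing South
  F5: move forward 5, now at (x=14, y=11)
  F4: move forward 1/4 (blocked), now at (x=14, y=12)
  L: turn left, now facing East
  F3: move forward 0/3 (blocked), now at (x=14, y=12)
  L: turn left, now facing North
  R: turn right, now facing East
  L: turn left, now facing North
  R: turn right, now facing East
  F2: move forward 0/2 (blocked), now at (x=14, y=12)
  F1: move forward 0/1 (blocked), now at (x=14, y=12)
  F2: move forward 0/2 (blocked), now at (x=14, y=12)
  F4: move forward 0/4 (blocked), now at (x=14, y=12)
Final: (x=14, y=12), facing East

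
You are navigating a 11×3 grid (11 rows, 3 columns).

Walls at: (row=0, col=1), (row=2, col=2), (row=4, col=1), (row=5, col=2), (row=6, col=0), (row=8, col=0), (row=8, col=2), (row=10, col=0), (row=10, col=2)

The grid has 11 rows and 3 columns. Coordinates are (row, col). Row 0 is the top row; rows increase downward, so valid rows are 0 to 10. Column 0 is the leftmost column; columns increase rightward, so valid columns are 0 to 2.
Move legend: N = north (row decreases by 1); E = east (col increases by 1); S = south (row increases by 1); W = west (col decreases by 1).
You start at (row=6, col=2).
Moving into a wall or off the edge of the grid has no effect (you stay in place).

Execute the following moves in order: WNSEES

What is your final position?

Start: (row=6, col=2)
  W (west): (row=6, col=2) -> (row=6, col=1)
  N (north): (row=6, col=1) -> (row=5, col=1)
  S (south): (row=5, col=1) -> (row=6, col=1)
  E (east): (row=6, col=1) -> (row=6, col=2)
  E (east): blocked, stay at (row=6, col=2)
  S (south): (row=6, col=2) -> (row=7, col=2)
Final: (row=7, col=2)

Answer: Final position: (row=7, col=2)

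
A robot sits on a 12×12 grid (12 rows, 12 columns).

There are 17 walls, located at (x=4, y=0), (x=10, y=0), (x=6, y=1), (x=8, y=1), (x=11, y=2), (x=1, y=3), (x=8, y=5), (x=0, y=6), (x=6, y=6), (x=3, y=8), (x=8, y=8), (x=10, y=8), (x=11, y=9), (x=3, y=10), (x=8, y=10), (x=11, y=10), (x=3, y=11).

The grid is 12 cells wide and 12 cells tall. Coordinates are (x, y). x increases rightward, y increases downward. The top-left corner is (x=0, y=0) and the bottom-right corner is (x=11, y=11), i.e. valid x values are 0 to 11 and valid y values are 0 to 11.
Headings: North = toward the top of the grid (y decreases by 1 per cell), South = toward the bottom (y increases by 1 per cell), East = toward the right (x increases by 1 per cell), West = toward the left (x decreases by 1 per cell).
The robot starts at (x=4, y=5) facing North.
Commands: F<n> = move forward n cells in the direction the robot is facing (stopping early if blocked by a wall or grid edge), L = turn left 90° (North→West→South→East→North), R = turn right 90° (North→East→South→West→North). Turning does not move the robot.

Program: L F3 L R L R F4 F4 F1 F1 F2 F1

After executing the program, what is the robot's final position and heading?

Start: (x=4, y=5), facing North
  L: turn left, now facing West
  F3: move forward 3, now at (x=1, y=5)
  L: turn left, now facing South
  R: turn right, now facing West
  L: turn left, now facing South
  R: turn right, now facing West
  F4: move forward 1/4 (blocked), now at (x=0, y=5)
  F4: move forward 0/4 (blocked), now at (x=0, y=5)
  F1: move forward 0/1 (blocked), now at (x=0, y=5)
  F1: move forward 0/1 (blocked), now at (x=0, y=5)
  F2: move forward 0/2 (blocked), now at (x=0, y=5)
  F1: move forward 0/1 (blocked), now at (x=0, y=5)
Final: (x=0, y=5), facing West

Answer: Final position: (x=0, y=5), facing West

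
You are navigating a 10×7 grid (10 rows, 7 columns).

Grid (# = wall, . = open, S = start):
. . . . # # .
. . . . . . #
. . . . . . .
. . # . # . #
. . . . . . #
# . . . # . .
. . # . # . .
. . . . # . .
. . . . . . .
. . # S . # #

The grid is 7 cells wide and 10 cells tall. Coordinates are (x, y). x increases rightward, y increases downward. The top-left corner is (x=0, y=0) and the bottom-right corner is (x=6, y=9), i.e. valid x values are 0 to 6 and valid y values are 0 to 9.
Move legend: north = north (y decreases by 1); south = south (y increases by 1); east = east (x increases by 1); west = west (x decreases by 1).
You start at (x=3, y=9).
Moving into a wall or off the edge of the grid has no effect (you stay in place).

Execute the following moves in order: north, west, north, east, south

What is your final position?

Answer: Final position: (x=3, y=8)

Derivation:
Start: (x=3, y=9)
  north (north): (x=3, y=9) -> (x=3, y=8)
  west (west): (x=3, y=8) -> (x=2, y=8)
  north (north): (x=2, y=8) -> (x=2, y=7)
  east (east): (x=2, y=7) -> (x=3, y=7)
  south (south): (x=3, y=7) -> (x=3, y=8)
Final: (x=3, y=8)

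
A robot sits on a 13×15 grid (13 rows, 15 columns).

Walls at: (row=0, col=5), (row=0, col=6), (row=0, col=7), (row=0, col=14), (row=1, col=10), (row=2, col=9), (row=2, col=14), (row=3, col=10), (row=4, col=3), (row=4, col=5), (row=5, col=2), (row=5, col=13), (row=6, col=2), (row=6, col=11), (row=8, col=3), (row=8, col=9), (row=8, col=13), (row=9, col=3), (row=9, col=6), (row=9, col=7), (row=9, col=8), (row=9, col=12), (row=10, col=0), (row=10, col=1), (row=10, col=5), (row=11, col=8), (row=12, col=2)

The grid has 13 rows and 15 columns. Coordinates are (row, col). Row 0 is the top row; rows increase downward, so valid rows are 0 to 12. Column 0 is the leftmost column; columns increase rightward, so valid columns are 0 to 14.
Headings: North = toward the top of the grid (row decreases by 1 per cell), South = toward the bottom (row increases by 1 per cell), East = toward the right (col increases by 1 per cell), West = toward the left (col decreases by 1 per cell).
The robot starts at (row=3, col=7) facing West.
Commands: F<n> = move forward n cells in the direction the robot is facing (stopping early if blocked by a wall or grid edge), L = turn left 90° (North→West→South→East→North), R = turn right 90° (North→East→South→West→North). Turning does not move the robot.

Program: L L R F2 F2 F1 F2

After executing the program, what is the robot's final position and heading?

Start: (row=3, col=7), facing West
  L: turn left, now facing South
  L: turn left, now facing East
  R: turn right, now facing South
  F2: move forward 2, now at (row=5, col=7)
  F2: move forward 2, now at (row=7, col=7)
  F1: move forward 1, now at (row=8, col=7)
  F2: move forward 0/2 (blocked), now at (row=8, col=7)
Final: (row=8, col=7), facing South

Answer: Final position: (row=8, col=7), facing South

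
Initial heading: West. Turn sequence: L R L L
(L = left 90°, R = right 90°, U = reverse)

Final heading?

Answer: Final heading: East

Derivation:
Start: West
  L (left (90° counter-clockwise)) -> South
  R (right (90° clockwise)) -> West
  L (left (90° counter-clockwise)) -> South
  L (left (90° counter-clockwise)) -> East
Final: East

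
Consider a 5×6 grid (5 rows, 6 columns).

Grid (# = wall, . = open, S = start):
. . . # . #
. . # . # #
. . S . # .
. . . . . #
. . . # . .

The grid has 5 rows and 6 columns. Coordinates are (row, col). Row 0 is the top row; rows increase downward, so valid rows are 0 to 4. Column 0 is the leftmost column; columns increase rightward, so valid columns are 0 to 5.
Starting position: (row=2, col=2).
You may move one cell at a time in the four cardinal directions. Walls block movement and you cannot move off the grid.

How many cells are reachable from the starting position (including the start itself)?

Answer: Reachable cells: 20

Derivation:
BFS flood-fill from (row=2, col=2):
  Distance 0: (row=2, col=2)
  Distance 1: (row=2, col=1), (row=2, col=3), (row=3, col=2)
  Distance 2: (row=1, col=1), (row=1, col=3), (row=2, col=0), (row=3, col=1), (row=3, col=3), (row=4, col=2)
  Distance 3: (row=0, col=1), (row=1, col=0), (row=3, col=0), (row=3, col=4), (row=4, col=1)
  Distance 4: (row=0, col=0), (row=0, col=2), (row=4, col=0), (row=4, col=4)
  Distance 5: (row=4, col=5)
Total reachable: 20 (grid has 22 open cells total)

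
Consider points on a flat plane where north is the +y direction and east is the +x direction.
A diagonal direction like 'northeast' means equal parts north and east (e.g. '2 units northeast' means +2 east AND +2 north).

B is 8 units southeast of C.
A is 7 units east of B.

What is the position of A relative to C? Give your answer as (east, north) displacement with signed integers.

Answer: A is at (east=15, north=-8) relative to C.

Derivation:
Place C at the origin (east=0, north=0).
  B is 8 units southeast of C: delta (east=+8, north=-8); B at (east=8, north=-8).
  A is 7 units east of B: delta (east=+7, north=+0); A at (east=15, north=-8).
Therefore A relative to C: (east=15, north=-8).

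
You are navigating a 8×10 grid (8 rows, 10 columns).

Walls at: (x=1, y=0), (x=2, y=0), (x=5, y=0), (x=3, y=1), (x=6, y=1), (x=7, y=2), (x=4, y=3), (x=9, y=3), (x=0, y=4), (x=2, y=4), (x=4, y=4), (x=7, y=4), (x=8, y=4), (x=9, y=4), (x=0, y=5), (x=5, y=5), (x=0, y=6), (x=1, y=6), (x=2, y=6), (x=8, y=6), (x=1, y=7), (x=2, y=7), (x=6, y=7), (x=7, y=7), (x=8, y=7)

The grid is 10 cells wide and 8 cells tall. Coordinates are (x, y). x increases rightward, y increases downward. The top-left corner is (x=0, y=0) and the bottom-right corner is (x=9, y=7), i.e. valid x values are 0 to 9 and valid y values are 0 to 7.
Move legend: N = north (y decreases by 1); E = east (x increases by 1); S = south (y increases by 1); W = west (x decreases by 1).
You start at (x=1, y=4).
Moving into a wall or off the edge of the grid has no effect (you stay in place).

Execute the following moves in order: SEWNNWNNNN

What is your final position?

Answer: Final position: (x=0, y=0)

Derivation:
Start: (x=1, y=4)
  S (south): (x=1, y=4) -> (x=1, y=5)
  E (east): (x=1, y=5) -> (x=2, y=5)
  W (west): (x=2, y=5) -> (x=1, y=5)
  N (north): (x=1, y=5) -> (x=1, y=4)
  N (north): (x=1, y=4) -> (x=1, y=3)
  W (west): (x=1, y=3) -> (x=0, y=3)
  N (north): (x=0, y=3) -> (x=0, y=2)
  N (north): (x=0, y=2) -> (x=0, y=1)
  N (north): (x=0, y=1) -> (x=0, y=0)
  N (north): blocked, stay at (x=0, y=0)
Final: (x=0, y=0)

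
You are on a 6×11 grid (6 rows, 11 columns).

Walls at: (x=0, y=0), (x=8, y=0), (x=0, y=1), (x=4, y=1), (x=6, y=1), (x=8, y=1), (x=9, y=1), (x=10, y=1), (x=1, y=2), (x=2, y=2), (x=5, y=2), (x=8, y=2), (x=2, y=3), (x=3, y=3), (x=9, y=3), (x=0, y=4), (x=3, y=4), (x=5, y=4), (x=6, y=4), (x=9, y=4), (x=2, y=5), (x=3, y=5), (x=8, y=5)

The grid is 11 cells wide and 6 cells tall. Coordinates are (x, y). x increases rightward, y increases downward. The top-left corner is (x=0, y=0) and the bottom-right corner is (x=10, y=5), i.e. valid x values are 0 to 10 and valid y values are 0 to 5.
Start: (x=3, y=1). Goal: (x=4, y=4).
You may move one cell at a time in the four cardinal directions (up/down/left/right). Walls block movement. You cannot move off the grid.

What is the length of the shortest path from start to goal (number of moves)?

Answer: Shortest path length: 4

Derivation:
BFS from (x=3, y=1) until reaching (x=4, y=4):
  Distance 0: (x=3, y=1)
  Distance 1: (x=3, y=0), (x=2, y=1), (x=3, y=2)
  Distance 2: (x=2, y=0), (x=4, y=0), (x=1, y=1), (x=4, y=2)
  Distance 3: (x=1, y=0), (x=5, y=0), (x=4, y=3)
  Distance 4: (x=6, y=0), (x=5, y=1), (x=5, y=3), (x=4, y=4)  <- goal reached here
One shortest path (4 moves): (x=3, y=1) -> (x=3, y=2) -> (x=4, y=2) -> (x=4, y=3) -> (x=4, y=4)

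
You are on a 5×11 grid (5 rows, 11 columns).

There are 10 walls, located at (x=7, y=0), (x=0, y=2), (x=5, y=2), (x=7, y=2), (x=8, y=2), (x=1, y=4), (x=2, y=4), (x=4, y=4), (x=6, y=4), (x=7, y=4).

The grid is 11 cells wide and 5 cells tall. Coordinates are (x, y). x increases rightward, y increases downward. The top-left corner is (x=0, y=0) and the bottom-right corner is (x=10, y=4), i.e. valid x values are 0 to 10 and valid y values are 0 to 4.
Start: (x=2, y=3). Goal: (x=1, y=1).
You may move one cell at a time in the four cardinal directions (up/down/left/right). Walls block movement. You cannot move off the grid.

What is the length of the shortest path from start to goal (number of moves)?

Answer: Shortest path length: 3

Derivation:
BFS from (x=2, y=3) until reaching (x=1, y=1):
  Distance 0: (x=2, y=3)
  Distance 1: (x=2, y=2), (x=1, y=3), (x=3, y=3)
  Distance 2: (x=2, y=1), (x=1, y=2), (x=3, y=2), (x=0, y=3), (x=4, y=3), (x=3, y=4)
  Distance 3: (x=2, y=0), (x=1, y=1), (x=3, y=1), (x=4, y=2), (x=5, y=3), (x=0, y=4)  <- goal reached here
One shortest path (3 moves): (x=2, y=3) -> (x=1, y=3) -> (x=1, y=2) -> (x=1, y=1)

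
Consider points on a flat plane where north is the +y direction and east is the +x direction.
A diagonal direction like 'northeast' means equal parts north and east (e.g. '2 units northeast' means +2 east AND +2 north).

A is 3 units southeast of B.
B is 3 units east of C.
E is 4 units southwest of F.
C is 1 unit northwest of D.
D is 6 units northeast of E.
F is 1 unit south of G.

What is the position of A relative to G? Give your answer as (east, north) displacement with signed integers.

Place G at the origin (east=0, north=0).
  F is 1 unit south of G: delta (east=+0, north=-1); F at (east=0, north=-1).
  E is 4 units southwest of F: delta (east=-4, north=-4); E at (east=-4, north=-5).
  D is 6 units northeast of E: delta (east=+6, north=+6); D at (east=2, north=1).
  C is 1 unit northwest of D: delta (east=-1, north=+1); C at (east=1, north=2).
  B is 3 units east of C: delta (east=+3, north=+0); B at (east=4, north=2).
  A is 3 units southeast of B: delta (east=+3, north=-3); A at (east=7, north=-1).
Therefore A relative to G: (east=7, north=-1).

Answer: A is at (east=7, north=-1) relative to G.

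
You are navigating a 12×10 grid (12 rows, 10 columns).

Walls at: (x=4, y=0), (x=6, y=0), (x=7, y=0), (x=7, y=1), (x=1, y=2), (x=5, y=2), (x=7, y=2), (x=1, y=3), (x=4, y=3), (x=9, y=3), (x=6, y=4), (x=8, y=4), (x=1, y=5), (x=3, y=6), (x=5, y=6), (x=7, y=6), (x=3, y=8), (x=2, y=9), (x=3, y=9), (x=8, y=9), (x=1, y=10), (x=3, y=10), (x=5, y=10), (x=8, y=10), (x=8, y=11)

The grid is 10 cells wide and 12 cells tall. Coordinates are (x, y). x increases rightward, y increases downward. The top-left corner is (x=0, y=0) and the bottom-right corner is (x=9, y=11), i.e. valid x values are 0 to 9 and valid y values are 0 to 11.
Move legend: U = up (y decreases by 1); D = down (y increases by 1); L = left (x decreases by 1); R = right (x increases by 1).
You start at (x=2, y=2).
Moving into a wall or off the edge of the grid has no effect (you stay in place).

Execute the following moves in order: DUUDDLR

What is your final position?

Answer: Final position: (x=3, y=3)

Derivation:
Start: (x=2, y=2)
  D (down): (x=2, y=2) -> (x=2, y=3)
  U (up): (x=2, y=3) -> (x=2, y=2)
  U (up): (x=2, y=2) -> (x=2, y=1)
  D (down): (x=2, y=1) -> (x=2, y=2)
  D (down): (x=2, y=2) -> (x=2, y=3)
  L (left): blocked, stay at (x=2, y=3)
  R (right): (x=2, y=3) -> (x=3, y=3)
Final: (x=3, y=3)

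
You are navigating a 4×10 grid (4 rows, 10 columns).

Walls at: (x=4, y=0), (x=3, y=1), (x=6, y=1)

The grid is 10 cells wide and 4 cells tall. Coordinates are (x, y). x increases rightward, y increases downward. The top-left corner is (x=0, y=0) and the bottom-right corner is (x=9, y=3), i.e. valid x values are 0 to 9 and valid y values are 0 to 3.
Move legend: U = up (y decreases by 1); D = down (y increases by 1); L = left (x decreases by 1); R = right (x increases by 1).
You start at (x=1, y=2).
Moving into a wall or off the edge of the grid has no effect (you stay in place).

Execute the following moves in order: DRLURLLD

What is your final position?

Answer: Final position: (x=0, y=3)

Derivation:
Start: (x=1, y=2)
  D (down): (x=1, y=2) -> (x=1, y=3)
  R (right): (x=1, y=3) -> (x=2, y=3)
  L (left): (x=2, y=3) -> (x=1, y=3)
  U (up): (x=1, y=3) -> (x=1, y=2)
  R (right): (x=1, y=2) -> (x=2, y=2)
  L (left): (x=2, y=2) -> (x=1, y=2)
  L (left): (x=1, y=2) -> (x=0, y=2)
  D (down): (x=0, y=2) -> (x=0, y=3)
Final: (x=0, y=3)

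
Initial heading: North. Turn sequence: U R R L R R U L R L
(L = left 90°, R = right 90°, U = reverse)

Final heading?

Answer: Final heading: South

Derivation:
Start: North
  U (U-turn (180°)) -> South
  R (right (90° clockwise)) -> West
  R (right (90° clockwise)) -> North
  L (left (90° counter-clockwise)) -> West
  R (right (90° clockwise)) -> North
  R (right (90° clockwise)) -> East
  U (U-turn (180°)) -> West
  L (left (90° counter-clockwise)) -> South
  R (right (90° clockwise)) -> West
  L (left (90° counter-clockwise)) -> South
Final: South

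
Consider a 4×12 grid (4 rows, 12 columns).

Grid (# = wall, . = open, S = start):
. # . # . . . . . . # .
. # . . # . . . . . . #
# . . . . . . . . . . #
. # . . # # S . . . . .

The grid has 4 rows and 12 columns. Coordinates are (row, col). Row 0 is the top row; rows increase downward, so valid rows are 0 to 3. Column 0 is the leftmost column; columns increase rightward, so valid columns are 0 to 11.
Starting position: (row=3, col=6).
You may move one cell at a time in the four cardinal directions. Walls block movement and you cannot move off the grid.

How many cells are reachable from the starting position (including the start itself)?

BFS flood-fill from (row=3, col=6):
  Distance 0: (row=3, col=6)
  Distance 1: (row=2, col=6), (row=3, col=7)
  Distance 2: (row=1, col=6), (row=2, col=5), (row=2, col=7), (row=3, col=8)
  Distance 3: (row=0, col=6), (row=1, col=5), (row=1, col=7), (row=2, col=4), (row=2, col=8), (row=3, col=9)
  Distance 4: (row=0, col=5), (row=0, col=7), (row=1, col=8), (row=2, col=3), (row=2, col=9), (row=3, col=10)
  Distance 5: (row=0, col=4), (row=0, col=8), (row=1, col=3), (row=1, col=9), (row=2, col=2), (row=2, col=10), (row=3, col=3), (row=3, col=11)
  Distance 6: (row=0, col=9), (row=1, col=2), (row=1, col=10), (row=2, col=1), (row=3, col=2)
  Distance 7: (row=0, col=2)
Total reachable: 33 (grid has 37 open cells total)

Answer: Reachable cells: 33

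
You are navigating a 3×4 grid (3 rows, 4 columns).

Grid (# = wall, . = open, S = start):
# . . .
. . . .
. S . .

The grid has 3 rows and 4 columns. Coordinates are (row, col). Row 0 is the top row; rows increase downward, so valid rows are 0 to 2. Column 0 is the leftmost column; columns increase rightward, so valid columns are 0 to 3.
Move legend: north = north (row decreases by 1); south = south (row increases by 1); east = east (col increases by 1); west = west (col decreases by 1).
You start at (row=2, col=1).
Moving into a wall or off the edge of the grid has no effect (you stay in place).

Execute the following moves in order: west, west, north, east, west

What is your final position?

Answer: Final position: (row=1, col=0)

Derivation:
Start: (row=2, col=1)
  west (west): (row=2, col=1) -> (row=2, col=0)
  west (west): blocked, stay at (row=2, col=0)
  north (north): (row=2, col=0) -> (row=1, col=0)
  east (east): (row=1, col=0) -> (row=1, col=1)
  west (west): (row=1, col=1) -> (row=1, col=0)
Final: (row=1, col=0)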